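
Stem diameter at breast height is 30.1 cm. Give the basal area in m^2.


Formula: BA = pi * (DBH/2)^2 / 10000  (cm^2 to m^2)
Radius = DBH/2 = 30.1/2 = 15.05 cm
BA = pi * 15.05^2 / 10000
   = 711.5786 cm^2 / 10000
   = 0.0712 m^2

0.0712


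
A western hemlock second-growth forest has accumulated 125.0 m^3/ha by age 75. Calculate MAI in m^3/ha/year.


Formula: MAI = Total Volume / Stand Age
MAI = 125.0 m^3/ha / 75 years
MAI = 1.67 m^3/ha/year

1.67


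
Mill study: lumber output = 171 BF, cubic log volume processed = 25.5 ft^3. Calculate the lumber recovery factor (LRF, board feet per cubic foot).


Formula: LRF = Lumber Output (BF) / Log Input (ft^3)
LRF = 171 BF / 25.5 ft^3
LRF = 6.71 BF/ft^3

6.71


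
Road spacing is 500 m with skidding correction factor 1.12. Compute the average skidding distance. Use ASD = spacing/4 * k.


Formula: ASD = (spacing / 4) * correction
Uncorrected distance = spacing / 4 = 500 / 4 = 125 m
ASD = 125 * 1.12 = 140 m

140


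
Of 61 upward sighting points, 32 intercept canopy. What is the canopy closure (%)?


Formula: Canopy closure = covered points / total points * 100
Closure = 32 / 61 * 100
Closure = 0.5246 * 100 = 52.5%

52.5


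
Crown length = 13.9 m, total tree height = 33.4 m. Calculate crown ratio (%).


Formula: Crown Ratio = (Crown Length / Total Height) * 100
CR = (13.9 m / 33.4 m) * 100
CR = 0.4162 * 100 = 41.6%

41.6


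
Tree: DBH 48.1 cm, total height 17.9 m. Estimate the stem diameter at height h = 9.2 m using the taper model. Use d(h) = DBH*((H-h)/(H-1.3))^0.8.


Taper: d(h) = DBH * ((H - h) / (H - 1.3))^0.8
Numerator = H - h = 17.9 - 9.2 = 8.7 m
Denominator = H - 1.3 = 17.9 - 1.3 = 16.6 m
Ratio = 8.7 / 16.6 = 0.5241
d = 48.1 * 0.5241^0.8 = 28.7 cm

28.7


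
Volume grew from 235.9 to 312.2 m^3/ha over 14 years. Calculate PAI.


Formula: PAI = (V_T2 - V_T1) / (T2 - T1)
Volume increment = 312.2 - 235.9 = 76.3 m^3/ha
PAI = 76.3 / 14 = 5.45 m^3/ha/year

5.45


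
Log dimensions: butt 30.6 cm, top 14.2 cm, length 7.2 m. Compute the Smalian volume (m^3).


Smalian: V = (A1 + A2)/2 * L,  A = pi*(D/200)^2
A1 = pi*(30.6/200)^2 = 0.073542 m^2
A2 = pi*(14.2/200)^2 = 0.015837 m^2
V = (0.073542+0.015837)/2*7.2 = 0.3218 m^3

0.3218


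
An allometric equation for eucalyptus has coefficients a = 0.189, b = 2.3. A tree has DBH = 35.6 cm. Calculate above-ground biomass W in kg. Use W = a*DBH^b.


Formula: W = a * DBH^b  (allometric power law)
DBH^b = 35.6^2.3 = 3701.1356
W = 0.189 * 3701.1356 = 699.5 kg

699.5


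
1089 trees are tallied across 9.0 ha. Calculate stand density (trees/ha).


Formula: Stand Density = N_trees / Area_ha
Density = 1089 trees / 9.0 ha
Density = 121 trees/ha

121


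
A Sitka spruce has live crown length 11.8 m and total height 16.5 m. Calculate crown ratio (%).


Formula: Crown Ratio = (Crown Length / Total Height) * 100
CR = (11.8 m / 16.5 m) * 100
CR = 0.7152 * 100 = 71.5%

71.5


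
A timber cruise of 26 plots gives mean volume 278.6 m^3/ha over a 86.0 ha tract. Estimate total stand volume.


Formula: Total Volume = Mean Volume per ha * Total Area
Total Volume = 278.6 m^3/ha * 86.0 ha
Total Volume = 23960 m^3

23960


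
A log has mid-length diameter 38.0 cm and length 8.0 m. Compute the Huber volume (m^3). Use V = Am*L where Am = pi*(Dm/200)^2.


Huber: V = Am * L,  Am = pi*(Dm/200)^2
Am = pi*(38.0/200)^2 = 0.113411 m^2
V = 0.113411*8.0 = 0.9073 m^3

0.9073


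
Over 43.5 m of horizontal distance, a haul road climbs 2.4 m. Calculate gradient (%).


Formula: Gradient = rise / run * 100
Gradient = 2.4 / 43.5 * 100 = 5.5%

5.5


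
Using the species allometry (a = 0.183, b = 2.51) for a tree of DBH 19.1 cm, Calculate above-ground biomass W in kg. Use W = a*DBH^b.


Formula: W = a * DBH^b  (allometric power law)
DBH^b = 19.1^2.51 = 1642.0779
W = 0.183 * 1642.0779 = 300.5 kg

300.5


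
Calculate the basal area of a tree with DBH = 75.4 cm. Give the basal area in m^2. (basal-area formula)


Formula: BA = pi * (DBH/2)^2 / 10000  (cm^2 to m^2)
Radius = DBH/2 = 75.4/2 = 37.7 cm
BA = pi * 37.7^2 / 10000
   = 4465.1142 cm^2 / 10000
   = 0.4465 m^2

0.4465


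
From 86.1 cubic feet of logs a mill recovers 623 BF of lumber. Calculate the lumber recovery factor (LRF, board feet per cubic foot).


Formula: LRF = Lumber Output (BF) / Log Input (ft^3)
LRF = 623 BF / 86.1 ft^3
LRF = 7.24 BF/ft^3

7.24


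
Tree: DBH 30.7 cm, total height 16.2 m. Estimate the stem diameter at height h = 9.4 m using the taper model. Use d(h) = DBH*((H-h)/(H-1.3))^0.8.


Taper: d(h) = DBH * ((H - h) / (H - 1.3))^0.8
Numerator = H - h = 16.2 - 9.4 = 6.8 m
Denominator = H - 1.3 = 16.2 - 1.3 = 14.9 m
Ratio = 6.8 / 14.9 = 0.45638
d = 30.7 * 0.45638^0.8 = 16.4 cm

16.4


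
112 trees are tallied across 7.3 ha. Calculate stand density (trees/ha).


Formula: Stand Density = N_trees / Area_ha
Density = 112 trees / 7.3 ha
Density = 15 trees/ha

15


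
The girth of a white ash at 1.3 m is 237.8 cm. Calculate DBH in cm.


Formula: DBH = C / pi
DBH = 237.8 / pi
pi = 3.14159...
DBH = 75.7 cm

75.7


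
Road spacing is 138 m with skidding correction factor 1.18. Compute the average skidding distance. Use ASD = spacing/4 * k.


Formula: ASD = (spacing / 4) * correction
Uncorrected distance = spacing / 4 = 138 / 4 = 34.5 m
ASD = 34.5 * 1.18 = 41 m

41


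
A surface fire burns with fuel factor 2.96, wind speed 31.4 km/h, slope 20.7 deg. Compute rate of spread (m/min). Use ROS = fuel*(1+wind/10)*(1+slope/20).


Formula: ROS = fuel * (1 + wind/10) * (1 + slope/20)
Wind factor = 1 + 31.4/10 = 4.14
Slope factor = 1 + 20.7/20 = 2.035
ROS = 2.96 * 4.14 * 2.035 = 24.94 m/min

24.94


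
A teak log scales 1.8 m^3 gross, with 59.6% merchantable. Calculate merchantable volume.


Formula: MV = V_total * (merchantable_pct / 100)
Merchantable fraction = 59.6% / 100 = 0.596
MV = 1.8 m^3 * 0.596 = 1.073 m^3

1.073


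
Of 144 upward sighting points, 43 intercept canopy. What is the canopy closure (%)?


Formula: Canopy closure = covered points / total points * 100
Closure = 43 / 144 * 100
Closure = 0.2986 * 100 = 29.9%

29.9


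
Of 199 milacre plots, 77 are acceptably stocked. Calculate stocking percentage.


Formula: Stocking % = stocked plots / total plots * 100
Stocking = 77 / 199 * 100
Stocking = 0.3869 * 100 = 38.7%

38.7


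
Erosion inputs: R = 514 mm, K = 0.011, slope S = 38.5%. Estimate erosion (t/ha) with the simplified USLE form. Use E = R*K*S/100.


Formula: E = R * K * S / 100  (simplified USLE)
R * K = 514 * 0.011 = 5.654
E = 5.654 * 38.5 / 100 = 2.18 t/ha

2.18


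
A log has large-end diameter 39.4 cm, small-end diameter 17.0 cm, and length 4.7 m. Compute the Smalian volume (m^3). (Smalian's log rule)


Smalian: V = (A1 + A2)/2 * L,  A = pi*(D/200)^2
A1 = pi*(39.4/200)^2 = 0.121922 m^2
A2 = pi*(17.0/200)^2 = 0.022698 m^2
V = (0.121922+0.022698)/2*4.7 = 0.3399 m^3

0.3399


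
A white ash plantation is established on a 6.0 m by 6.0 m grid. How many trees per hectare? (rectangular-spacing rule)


Formula: TPH = 10000 m^2/ha / (spacing_x * spacing_y)
Area per tree = 6.0 m * 6.0 m = 36.0 m^2
TPH = 10000 / 36.0 = 278 trees/ha

278


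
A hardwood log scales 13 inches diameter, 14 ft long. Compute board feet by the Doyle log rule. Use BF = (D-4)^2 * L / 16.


Doyle: BF = (D - 4)^2 * L / 16
Adjusted diameter = 13 - 4 = 9 in
(D-4)^2 = 9^2 = 81
BF = 81 * 14 / 16 = 71 BF

71


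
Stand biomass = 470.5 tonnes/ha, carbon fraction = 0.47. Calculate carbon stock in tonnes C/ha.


Formula: Carbon Stock = Biomass * Carbon Fraction
C = 470.5 t/ha * 0.47
C = 221.1 t C/ha

221.1


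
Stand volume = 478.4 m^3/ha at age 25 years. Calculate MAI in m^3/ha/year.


Formula: MAI = Total Volume / Stand Age
MAI = 478.4 m^3/ha / 25 years
MAI = 19.14 m^3/ha/year

19.14


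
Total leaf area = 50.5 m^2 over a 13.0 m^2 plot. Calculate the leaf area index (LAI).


Formula: LAI = total leaf area / ground area  (dimensionless)
LAI = 50.5 m^2 / 13.0 m^2
LAI = 3.88

3.88


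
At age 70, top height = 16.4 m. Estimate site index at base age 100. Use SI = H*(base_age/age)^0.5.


Formula: SI = H_dom * (base_age / age)^0.5
Age ratio = 100 / 70 = 1.42857
sqrt(age_ratio) = 1.19523
SI = 16.4 * 1.19523 = 19.6 m

19.6


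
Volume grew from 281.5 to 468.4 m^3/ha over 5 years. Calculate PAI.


Formula: PAI = (V_T2 - V_T1) / (T2 - T1)
Volume increment = 468.4 - 281.5 = 186.9 m^3/ha
PAI = 186.9 / 5 = 37.38 m^3/ha/year

37.38


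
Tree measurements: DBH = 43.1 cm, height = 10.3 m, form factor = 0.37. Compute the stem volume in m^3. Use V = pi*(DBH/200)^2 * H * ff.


Formula: V = pi * (DBH/200)^2 * H * ff
Radius = DBH/200 = 43.1/200 = 0.2155 m
Radius^2 = 0.2155^2 = 0.04644025 m^2
V = pi * 0.04644025 * 10.3 * 0.37
V = 0.556 m^3

0.556


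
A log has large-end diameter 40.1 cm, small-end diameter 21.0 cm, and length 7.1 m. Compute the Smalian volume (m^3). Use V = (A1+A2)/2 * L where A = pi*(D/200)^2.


Smalian: V = (A1 + A2)/2 * L,  A = pi*(D/200)^2
A1 = pi*(40.1/200)^2 = 0.126293 m^2
A2 = pi*(21.0/200)^2 = 0.034636 m^2
V = (0.126293+0.034636)/2*7.1 = 0.5713 m^3

0.5713


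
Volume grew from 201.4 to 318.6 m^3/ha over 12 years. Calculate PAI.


Formula: PAI = (V_T2 - V_T1) / (T2 - T1)
Volume increment = 318.6 - 201.4 = 117.2 m^3/ha
PAI = 117.2 / 12 = 9.77 m^3/ha/year

9.77


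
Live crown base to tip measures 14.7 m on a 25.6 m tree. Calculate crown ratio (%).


Formula: Crown Ratio = (Crown Length / Total Height) * 100
CR = (14.7 m / 25.6 m) * 100
CR = 0.5742 * 100 = 57.4%

57.4


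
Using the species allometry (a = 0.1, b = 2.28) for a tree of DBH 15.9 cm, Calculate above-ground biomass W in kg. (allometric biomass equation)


Formula: W = a * DBH^b  (allometric power law)
DBH^b = 15.9^2.28 = 548.5111
W = 0.1 * 548.5111 = 54.9 kg

54.9


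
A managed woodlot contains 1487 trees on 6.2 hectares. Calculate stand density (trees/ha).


Formula: Stand Density = N_trees / Area_ha
Density = 1487 trees / 6.2 ha
Density = 240 trees/ha

240


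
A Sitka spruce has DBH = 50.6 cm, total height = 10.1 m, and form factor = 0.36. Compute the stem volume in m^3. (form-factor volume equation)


Formula: V = pi * (DBH/200)^2 * H * ff
Radius = DBH/200 = 50.6/200 = 0.253 m
Radius^2 = 0.253^2 = 0.064009 m^2
V = pi * 0.064009 * 10.1 * 0.36
V = 0.731 m^3

0.731


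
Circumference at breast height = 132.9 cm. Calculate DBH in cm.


Formula: DBH = C / pi
DBH = 132.9 / pi
pi = 3.14159...
DBH = 42.3 cm

42.3


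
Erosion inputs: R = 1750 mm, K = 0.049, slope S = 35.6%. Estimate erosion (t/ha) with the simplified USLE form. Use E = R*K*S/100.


Formula: E = R * K * S / 100  (simplified USLE)
R * K = 1750 * 0.049 = 85.75
E = 85.75 * 35.6 / 100 = 30.53 t/ha

30.53


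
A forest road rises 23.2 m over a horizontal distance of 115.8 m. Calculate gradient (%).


Formula: Gradient = rise / run * 100
Gradient = 23.2 / 115.8 * 100 = 20.0%

20.0


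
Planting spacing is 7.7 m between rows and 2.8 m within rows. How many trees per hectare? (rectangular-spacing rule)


Formula: TPH = 10000 m^2/ha / (spacing_x * spacing_y)
Area per tree = 7.7 m * 2.8 m = 21.56 m^2
TPH = 10000 / 21.56 = 464 trees/ha

464


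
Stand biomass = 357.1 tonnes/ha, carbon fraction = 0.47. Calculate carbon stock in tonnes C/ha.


Formula: Carbon Stock = Biomass * Carbon Fraction
C = 357.1 t/ha * 0.47
C = 167.8 t C/ha

167.8


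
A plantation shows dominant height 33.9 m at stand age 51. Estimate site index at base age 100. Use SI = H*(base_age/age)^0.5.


Formula: SI = H_dom * (base_age / age)^0.5
Age ratio = 100 / 51 = 1.96078
sqrt(age_ratio) = 1.40028
SI = 33.9 * 1.40028 = 47.5 m

47.5


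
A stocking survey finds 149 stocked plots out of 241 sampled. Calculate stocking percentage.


Formula: Stocking % = stocked plots / total plots * 100
Stocking = 149 / 241 * 100
Stocking = 0.6183 * 100 = 61.8%

61.8


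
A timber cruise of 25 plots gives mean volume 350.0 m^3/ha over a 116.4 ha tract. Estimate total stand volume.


Formula: Total Volume = Mean Volume per ha * Total Area
Total Volume = 350.0 m^3/ha * 116.4 ha
Total Volume = 40740 m^3

40740


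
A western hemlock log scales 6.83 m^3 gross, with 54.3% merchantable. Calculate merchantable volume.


Formula: MV = V_total * (merchantable_pct / 100)
Merchantable fraction = 54.3% / 100 = 0.543
MV = 6.83 m^3 * 0.543 = 3.709 m^3

3.709


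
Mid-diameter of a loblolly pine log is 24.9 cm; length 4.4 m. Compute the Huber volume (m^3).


Huber: V = Am * L,  Am = pi*(Dm/200)^2
Am = pi*(24.9/200)^2 = 0.048695 m^2
V = 0.048695*4.4 = 0.2143 m^3

0.2143


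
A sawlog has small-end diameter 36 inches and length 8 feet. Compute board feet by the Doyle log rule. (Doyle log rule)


Doyle: BF = (D - 4)^2 * L / 16
Adjusted diameter = 36 - 4 = 32 in
(D-4)^2 = 32^2 = 1024
BF = 1024 * 8 / 16 = 512 BF

512


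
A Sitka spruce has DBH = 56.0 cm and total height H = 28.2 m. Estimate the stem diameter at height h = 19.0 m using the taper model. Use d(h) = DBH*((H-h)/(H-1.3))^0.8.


Taper: d(h) = DBH * ((H - h) / (H - 1.3))^0.8
Numerator = H - h = 28.2 - 19.0 = 9.2 m
Denominator = H - 1.3 = 28.2 - 1.3 = 26.9 m
Ratio = 9.2 / 26.9 = 0.34201
d = 56.0 * 0.34201^0.8 = 23.7 cm

23.7


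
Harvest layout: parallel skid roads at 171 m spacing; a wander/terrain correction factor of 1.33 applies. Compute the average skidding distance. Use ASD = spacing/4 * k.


Formula: ASD = (spacing / 4) * correction
Uncorrected distance = spacing / 4 = 171 / 4 = 42.75 m
ASD = 42.75 * 1.33 = 57 m

57


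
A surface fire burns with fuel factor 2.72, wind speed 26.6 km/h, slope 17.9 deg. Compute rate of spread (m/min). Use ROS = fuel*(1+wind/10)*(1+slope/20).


Formula: ROS = fuel * (1 + wind/10) * (1 + slope/20)
Wind factor = 1 + 26.6/10 = 3.66
Slope factor = 1 + 17.9/20 = 1.895
ROS = 2.72 * 3.66 * 1.895 = 18.87 m/min

18.87


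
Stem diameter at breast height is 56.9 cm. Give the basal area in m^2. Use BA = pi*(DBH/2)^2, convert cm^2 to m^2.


Formula: BA = pi * (DBH/2)^2 / 10000  (cm^2 to m^2)
Radius = DBH/2 = 56.9/2 = 28.45 cm
BA = pi * 28.45^2 / 10000
   = 2542.8129 cm^2 / 10000
   = 0.2543 m^2

0.2543


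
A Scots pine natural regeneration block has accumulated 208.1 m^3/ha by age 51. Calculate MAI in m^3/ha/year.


Formula: MAI = Total Volume / Stand Age
MAI = 208.1 m^3/ha / 51 years
MAI = 4.08 m^3/ha/year

4.08


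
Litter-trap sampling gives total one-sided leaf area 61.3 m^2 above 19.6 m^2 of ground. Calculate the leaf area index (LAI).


Formula: LAI = total leaf area / ground area  (dimensionless)
LAI = 61.3 m^2 / 19.6 m^2
LAI = 3.13

3.13


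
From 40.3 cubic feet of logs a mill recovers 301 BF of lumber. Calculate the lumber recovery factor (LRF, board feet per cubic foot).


Formula: LRF = Lumber Output (BF) / Log Input (ft^3)
LRF = 301 BF / 40.3 ft^3
LRF = 7.47 BF/ft^3

7.47


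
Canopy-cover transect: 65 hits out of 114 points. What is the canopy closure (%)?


Formula: Canopy closure = covered points / total points * 100
Closure = 65 / 114 * 100
Closure = 0.5702 * 100 = 57.0%

57.0


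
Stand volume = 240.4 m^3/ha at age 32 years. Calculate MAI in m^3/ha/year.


Formula: MAI = Total Volume / Stand Age
MAI = 240.4 m^3/ha / 32 years
MAI = 7.51 m^3/ha/year

7.51


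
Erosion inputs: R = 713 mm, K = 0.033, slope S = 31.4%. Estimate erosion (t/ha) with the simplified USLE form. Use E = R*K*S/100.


Formula: E = R * K * S / 100  (simplified USLE)
R * K = 713 * 0.033 = 23.529
E = 23.529 * 31.4 / 100 = 7.39 t/ha

7.39


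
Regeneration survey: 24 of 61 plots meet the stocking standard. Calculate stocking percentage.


Formula: Stocking % = stocked plots / total plots * 100
Stocking = 24 / 61 * 100
Stocking = 0.3934 * 100 = 39.3%

39.3


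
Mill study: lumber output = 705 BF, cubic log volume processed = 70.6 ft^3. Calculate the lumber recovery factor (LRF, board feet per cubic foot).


Formula: LRF = Lumber Output (BF) / Log Input (ft^3)
LRF = 705 BF / 70.6 ft^3
LRF = 9.99 BF/ft^3

9.99


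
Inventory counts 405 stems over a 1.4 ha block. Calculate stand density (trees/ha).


Formula: Stand Density = N_trees / Area_ha
Density = 405 trees / 1.4 ha
Density = 289 trees/ha

289


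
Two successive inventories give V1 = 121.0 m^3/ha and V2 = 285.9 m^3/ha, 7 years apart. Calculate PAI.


Formula: PAI = (V_T2 - V_T1) / (T2 - T1)
Volume increment = 285.9 - 121.0 = 164.9 m^3/ha
PAI = 164.9 / 7 = 23.56 m^3/ha/year

23.56


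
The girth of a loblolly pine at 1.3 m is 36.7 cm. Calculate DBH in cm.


Formula: DBH = C / pi
DBH = 36.7 / pi
pi = 3.14159...
DBH = 11.7 cm

11.7


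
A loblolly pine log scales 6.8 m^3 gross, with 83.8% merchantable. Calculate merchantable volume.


Formula: MV = V_total * (merchantable_pct / 100)
Merchantable fraction = 83.8% / 100 = 0.838
MV = 6.8 m^3 * 0.838 = 5.698 m^3

5.698


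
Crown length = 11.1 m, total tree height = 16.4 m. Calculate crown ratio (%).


Formula: Crown Ratio = (Crown Length / Total Height) * 100
CR = (11.1 m / 16.4 m) * 100
CR = 0.6768 * 100 = 67.7%

67.7


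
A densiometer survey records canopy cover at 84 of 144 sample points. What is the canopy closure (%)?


Formula: Canopy closure = covered points / total points * 100
Closure = 84 / 144 * 100
Closure = 0.5833 * 100 = 58.3%

58.3


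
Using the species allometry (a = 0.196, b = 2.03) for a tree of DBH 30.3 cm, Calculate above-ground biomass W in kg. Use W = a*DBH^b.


Formula: W = a * DBH^b  (allometric power law)
DBH^b = 30.3^2.03 = 1017.0178
W = 0.196 * 1017.0178 = 199.3 kg

199.3


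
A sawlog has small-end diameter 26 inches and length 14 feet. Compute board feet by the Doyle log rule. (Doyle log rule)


Doyle: BF = (D - 4)^2 * L / 16
Adjusted diameter = 26 - 4 = 22 in
(D-4)^2 = 22^2 = 484
BF = 484 * 14 / 16 = 424 BF

424


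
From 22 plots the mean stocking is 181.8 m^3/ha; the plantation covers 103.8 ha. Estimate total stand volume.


Formula: Total Volume = Mean Volume per ha * Total Area
Total Volume = 181.8 m^3/ha * 103.8 ha
Total Volume = 18871 m^3

18871


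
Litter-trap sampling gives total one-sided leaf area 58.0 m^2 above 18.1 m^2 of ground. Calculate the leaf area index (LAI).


Formula: LAI = total leaf area / ground area  (dimensionless)
LAI = 58.0 m^2 / 18.1 m^2
LAI = 3.2

3.2


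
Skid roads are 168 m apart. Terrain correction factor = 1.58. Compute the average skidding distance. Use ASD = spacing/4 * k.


Formula: ASD = (spacing / 4) * correction
Uncorrected distance = spacing / 4 = 168 / 4 = 42 m
ASD = 42 * 1.58 = 66 m

66


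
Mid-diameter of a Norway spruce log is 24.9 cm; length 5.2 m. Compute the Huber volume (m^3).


Huber: V = Am * L,  Am = pi*(Dm/200)^2
Am = pi*(24.9/200)^2 = 0.048695 m^2
V = 0.048695*5.2 = 0.2532 m^3

0.2532


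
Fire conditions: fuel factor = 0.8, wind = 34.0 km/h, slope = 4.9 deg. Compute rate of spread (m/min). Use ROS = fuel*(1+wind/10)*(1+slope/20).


Formula: ROS = fuel * (1 + wind/10) * (1 + slope/20)
Wind factor = 1 + 34.0/10 = 4.4
Slope factor = 1 + 4.9/20 = 1.245
ROS = 0.8 * 4.4 * 1.245 = 4.38 m/min

4.38


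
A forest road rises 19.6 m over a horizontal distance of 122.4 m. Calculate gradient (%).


Formula: Gradient = rise / run * 100
Gradient = 19.6 / 122.4 * 100 = 16.0%

16.0


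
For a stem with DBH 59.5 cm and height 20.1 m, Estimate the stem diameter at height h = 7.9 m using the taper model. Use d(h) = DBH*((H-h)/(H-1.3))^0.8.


Taper: d(h) = DBH * ((H - h) / (H - 1.3))^0.8
Numerator = H - h = 20.1 - 7.9 = 12.2 m
Denominator = H - 1.3 = 20.1 - 1.3 = 18.8 m
Ratio = 12.2 / 18.8 = 0.64894
d = 59.5 * 0.64894^0.8 = 42.1 cm

42.1


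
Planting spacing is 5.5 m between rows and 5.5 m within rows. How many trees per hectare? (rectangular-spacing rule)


Formula: TPH = 10000 m^2/ha / (spacing_x * spacing_y)
Area per tree = 5.5 m * 5.5 m = 30.25 m^2
TPH = 10000 / 30.25 = 331 trees/ha

331


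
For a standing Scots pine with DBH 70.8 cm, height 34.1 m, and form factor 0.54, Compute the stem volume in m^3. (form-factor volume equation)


Formula: V = pi * (DBH/200)^2 * H * ff
Radius = DBH/200 = 70.8/200 = 0.354 m
Radius^2 = 0.354^2 = 0.125316 m^2
V = pi * 0.125316 * 34.1 * 0.54
V = 7.249 m^3

7.249


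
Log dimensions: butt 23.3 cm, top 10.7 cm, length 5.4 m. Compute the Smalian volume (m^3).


Smalian: V = (A1 + A2)/2 * L,  A = pi*(D/200)^2
A1 = pi*(23.3/200)^2 = 0.042638 m^2
A2 = pi*(10.7/200)^2 = 0.008992 m^2
V = (0.042638+0.008992)/2*5.4 = 0.1394 m^3

0.1394


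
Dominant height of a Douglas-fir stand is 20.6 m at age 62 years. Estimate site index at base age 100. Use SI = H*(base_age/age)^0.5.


Formula: SI = H_dom * (base_age / age)^0.5
Age ratio = 100 / 62 = 1.6129
sqrt(age_ratio) = 1.27
SI = 20.6 * 1.27 = 26.2 m

26.2


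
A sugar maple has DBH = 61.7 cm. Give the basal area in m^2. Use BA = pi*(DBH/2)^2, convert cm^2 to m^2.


Formula: BA = pi * (DBH/2)^2 / 10000  (cm^2 to m^2)
Radius = DBH/2 = 61.7/2 = 30.85 cm
BA = pi * 30.85^2 / 10000
   = 2989.9244 cm^2 / 10000
   = 0.299 m^2

0.299


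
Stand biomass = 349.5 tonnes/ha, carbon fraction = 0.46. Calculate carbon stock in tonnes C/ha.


Formula: Carbon Stock = Biomass * Carbon Fraction
C = 349.5 t/ha * 0.46
C = 160.8 t C/ha

160.8


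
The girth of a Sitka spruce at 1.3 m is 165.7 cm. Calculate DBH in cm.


Formula: DBH = C / pi
DBH = 165.7 / pi
pi = 3.14159...
DBH = 52.7 cm

52.7


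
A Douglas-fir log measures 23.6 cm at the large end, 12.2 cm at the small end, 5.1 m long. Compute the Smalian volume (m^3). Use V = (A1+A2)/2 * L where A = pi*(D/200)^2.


Smalian: V = (A1 + A2)/2 * L,  A = pi*(D/200)^2
A1 = pi*(23.6/200)^2 = 0.043744 m^2
A2 = pi*(12.2/200)^2 = 0.01169 m^2
V = (0.043744+0.01169)/2*5.1 = 0.1414 m^3

0.1414


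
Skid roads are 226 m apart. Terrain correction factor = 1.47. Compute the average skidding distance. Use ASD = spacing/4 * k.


Formula: ASD = (spacing / 4) * correction
Uncorrected distance = spacing / 4 = 226 / 4 = 56.5 m
ASD = 56.5 * 1.47 = 83 m

83


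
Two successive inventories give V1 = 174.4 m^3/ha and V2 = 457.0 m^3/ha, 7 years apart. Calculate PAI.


Formula: PAI = (V_T2 - V_T1) / (T2 - T1)
Volume increment = 457.0 - 174.4 = 282.6 m^3/ha
PAI = 282.6 / 7 = 40.37 m^3/ha/year

40.37


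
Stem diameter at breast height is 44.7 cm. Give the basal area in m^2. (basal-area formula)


Formula: BA = pi * (DBH/2)^2 / 10000  (cm^2 to m^2)
Radius = DBH/2 = 44.7/2 = 22.35 cm
BA = pi * 22.35^2 / 10000
   = 1569.2962 cm^2 / 10000
   = 0.1569 m^2

0.1569


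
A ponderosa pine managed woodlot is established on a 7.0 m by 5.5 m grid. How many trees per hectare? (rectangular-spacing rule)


Formula: TPH = 10000 m^2/ha / (spacing_x * spacing_y)
Area per tree = 7.0 m * 5.5 m = 38.5 m^2
TPH = 10000 / 38.5 = 260 trees/ha

260


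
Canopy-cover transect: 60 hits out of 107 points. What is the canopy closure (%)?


Formula: Canopy closure = covered points / total points * 100
Closure = 60 / 107 * 100
Closure = 0.5607 * 100 = 56.1%

56.1


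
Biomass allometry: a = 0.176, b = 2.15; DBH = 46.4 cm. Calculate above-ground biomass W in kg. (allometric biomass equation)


Formula: W = a * DBH^b  (allometric power law)
DBH^b = 46.4^2.15 = 3828.3678
W = 0.176 * 3828.3678 = 673.8 kg

673.8


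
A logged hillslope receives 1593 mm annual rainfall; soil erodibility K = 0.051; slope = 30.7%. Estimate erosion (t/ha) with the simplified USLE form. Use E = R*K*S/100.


Formula: E = R * K * S / 100  (simplified USLE)
R * K = 1593 * 0.051 = 81.243
E = 81.243 * 30.7 / 100 = 24.94 t/ha

24.94


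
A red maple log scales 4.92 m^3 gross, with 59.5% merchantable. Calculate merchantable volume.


Formula: MV = V_total * (merchantable_pct / 100)
Merchantable fraction = 59.5% / 100 = 0.595
MV = 4.92 m^3 * 0.595 = 2.927 m^3

2.927


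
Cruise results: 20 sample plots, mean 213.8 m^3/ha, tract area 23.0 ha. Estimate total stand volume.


Formula: Total Volume = Mean Volume per ha * Total Area
Total Volume = 213.8 m^3/ha * 23.0 ha
Total Volume = 4917 m^3

4917


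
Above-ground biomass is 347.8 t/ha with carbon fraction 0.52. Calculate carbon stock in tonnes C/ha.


Formula: Carbon Stock = Biomass * Carbon Fraction
C = 347.8 t/ha * 0.52
C = 180.9 t C/ha

180.9


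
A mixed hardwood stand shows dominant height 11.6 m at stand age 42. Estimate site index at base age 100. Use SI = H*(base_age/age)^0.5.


Formula: SI = H_dom * (base_age / age)^0.5
Age ratio = 100 / 42 = 2.38095
sqrt(age_ratio) = 1.54303
SI = 11.6 * 1.54303 = 17.9 m

17.9


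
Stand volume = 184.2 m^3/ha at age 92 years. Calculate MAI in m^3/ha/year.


Formula: MAI = Total Volume / Stand Age
MAI = 184.2 m^3/ha / 92 years
MAI = 2.0 m^3/ha/year

2.0


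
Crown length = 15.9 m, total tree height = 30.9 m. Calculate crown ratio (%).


Formula: Crown Ratio = (Crown Length / Total Height) * 100
CR = (15.9 m / 30.9 m) * 100
CR = 0.5146 * 100 = 51.5%

51.5


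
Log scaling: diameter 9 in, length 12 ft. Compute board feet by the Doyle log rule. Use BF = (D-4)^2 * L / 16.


Doyle: BF = (D - 4)^2 * L / 16
Adjusted diameter = 9 - 4 = 5 in
(D-4)^2 = 5^2 = 25
BF = 25 * 12 / 16 = 19 BF

19


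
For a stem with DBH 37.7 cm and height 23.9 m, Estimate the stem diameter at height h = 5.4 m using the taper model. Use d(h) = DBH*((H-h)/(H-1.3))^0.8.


Taper: d(h) = DBH * ((H - h) / (H - 1.3))^0.8
Numerator = H - h = 23.9 - 5.4 = 18.5 m
Denominator = H - 1.3 = 23.9 - 1.3 = 22.6 m
Ratio = 18.5 / 22.6 = 0.81858
d = 37.7 * 0.81858^0.8 = 32.1 cm

32.1


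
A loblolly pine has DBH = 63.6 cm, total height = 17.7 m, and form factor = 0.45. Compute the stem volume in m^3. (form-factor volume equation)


Formula: V = pi * (DBH/200)^2 * H * ff
Radius = DBH/200 = 63.6/200 = 0.318 m
Radius^2 = 0.318^2 = 0.101124 m^2
V = pi * 0.101124 * 17.7 * 0.45
V = 2.53 m^3

2.53


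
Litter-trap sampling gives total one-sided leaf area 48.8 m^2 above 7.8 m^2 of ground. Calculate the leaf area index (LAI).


Formula: LAI = total leaf area / ground area  (dimensionless)
LAI = 48.8 m^2 / 7.8 m^2
LAI = 6.26

6.26


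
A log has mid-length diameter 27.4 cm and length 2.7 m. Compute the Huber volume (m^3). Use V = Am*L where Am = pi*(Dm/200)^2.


Huber: V = Am * L,  Am = pi*(Dm/200)^2
Am = pi*(27.4/200)^2 = 0.058965 m^2
V = 0.058965*2.7 = 0.1592 m^3

0.1592


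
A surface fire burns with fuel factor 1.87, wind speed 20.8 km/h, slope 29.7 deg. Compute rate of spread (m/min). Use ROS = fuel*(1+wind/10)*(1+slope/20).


Formula: ROS = fuel * (1 + wind/10) * (1 + slope/20)
Wind factor = 1 + 20.8/10 = 3.08
Slope factor = 1 + 29.7/20 = 2.485
ROS = 1.87 * 3.08 * 2.485 = 14.31 m/min

14.31


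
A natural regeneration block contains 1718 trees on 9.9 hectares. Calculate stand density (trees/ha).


Formula: Stand Density = N_trees / Area_ha
Density = 1718 trees / 9.9 ha
Density = 174 trees/ha

174


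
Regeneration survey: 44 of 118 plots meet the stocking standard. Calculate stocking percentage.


Formula: Stocking % = stocked plots / total plots * 100
Stocking = 44 / 118 * 100
Stocking = 0.3729 * 100 = 37.3%

37.3


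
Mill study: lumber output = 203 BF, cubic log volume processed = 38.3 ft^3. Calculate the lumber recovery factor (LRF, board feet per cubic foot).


Formula: LRF = Lumber Output (BF) / Log Input (ft^3)
LRF = 203 BF / 38.3 ft^3
LRF = 5.3 BF/ft^3

5.3


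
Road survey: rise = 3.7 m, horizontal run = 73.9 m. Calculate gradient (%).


Formula: Gradient = rise / run * 100
Gradient = 3.7 / 73.9 * 100 = 5.0%

5.0


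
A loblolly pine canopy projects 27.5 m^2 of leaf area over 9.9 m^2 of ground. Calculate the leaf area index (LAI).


Formula: LAI = total leaf area / ground area  (dimensionless)
LAI = 27.5 m^2 / 9.9 m^2
LAI = 2.78

2.78


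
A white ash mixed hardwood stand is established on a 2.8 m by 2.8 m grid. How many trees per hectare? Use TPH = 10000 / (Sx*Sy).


Formula: TPH = 10000 m^2/ha / (spacing_x * spacing_y)
Area per tree = 2.8 m * 2.8 m = 7.84 m^2
TPH = 10000 / 7.84 = 1276 trees/ha

1276


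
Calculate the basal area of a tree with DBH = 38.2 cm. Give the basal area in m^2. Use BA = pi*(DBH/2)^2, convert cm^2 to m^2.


Formula: BA = pi * (DBH/2)^2 / 10000  (cm^2 to m^2)
Radius = DBH/2 = 38.2/2 = 19.1 cm
BA = pi * 19.1^2 / 10000
   = 1146.0844 cm^2 / 10000
   = 0.1146 m^2

0.1146


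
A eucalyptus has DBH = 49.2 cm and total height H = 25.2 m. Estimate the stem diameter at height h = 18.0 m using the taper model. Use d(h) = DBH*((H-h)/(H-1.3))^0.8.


Taper: d(h) = DBH * ((H - h) / (H - 1.3))^0.8
Numerator = H - h = 25.2 - 18.0 = 7.2 m
Denominator = H - 1.3 = 25.2 - 1.3 = 23.9 m
Ratio = 7.2 / 23.9 = 0.30126
d = 49.2 * 0.30126^0.8 = 18.8 cm

18.8


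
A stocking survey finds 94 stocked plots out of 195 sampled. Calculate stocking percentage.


Formula: Stocking % = stocked plots / total plots * 100
Stocking = 94 / 195 * 100
Stocking = 0.4821 * 100 = 48.2%

48.2


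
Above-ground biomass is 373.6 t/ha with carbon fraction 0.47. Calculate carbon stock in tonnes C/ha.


Formula: Carbon Stock = Biomass * Carbon Fraction
C = 373.6 t/ha * 0.47
C = 175.6 t C/ha

175.6


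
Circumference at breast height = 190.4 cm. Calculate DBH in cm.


Formula: DBH = C / pi
DBH = 190.4 / pi
pi = 3.14159...
DBH = 60.6 cm

60.6


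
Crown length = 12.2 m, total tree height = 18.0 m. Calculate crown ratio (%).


Formula: Crown Ratio = (Crown Length / Total Height) * 100
CR = (12.2 m / 18.0 m) * 100
CR = 0.6778 * 100 = 67.8%

67.8


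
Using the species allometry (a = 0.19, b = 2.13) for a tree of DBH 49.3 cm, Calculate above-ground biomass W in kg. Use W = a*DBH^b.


Formula: W = a * DBH^b  (allometric power law)
DBH^b = 49.3^2.13 = 4034.2605
W = 0.19 * 4034.2605 = 766.5 kg

766.5


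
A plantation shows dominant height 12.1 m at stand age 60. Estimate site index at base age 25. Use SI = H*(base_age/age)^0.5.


Formula: SI = H_dom * (base_age / age)^0.5
Age ratio = 25 / 60 = 0.41667
sqrt(age_ratio) = 0.6455
SI = 12.1 * 0.6455 = 7.8 m

7.8


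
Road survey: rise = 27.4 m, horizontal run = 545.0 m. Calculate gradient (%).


Formula: Gradient = rise / run * 100
Gradient = 27.4 / 545.0 * 100 = 5.0%

5.0


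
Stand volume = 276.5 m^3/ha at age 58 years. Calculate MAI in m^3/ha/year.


Formula: MAI = Total Volume / Stand Age
MAI = 276.5 m^3/ha / 58 years
MAI = 4.77 m^3/ha/year

4.77


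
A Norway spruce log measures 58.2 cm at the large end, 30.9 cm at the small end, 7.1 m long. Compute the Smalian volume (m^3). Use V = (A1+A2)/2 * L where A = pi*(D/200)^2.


Smalian: V = (A1 + A2)/2 * L,  A = pi*(D/200)^2
A1 = pi*(58.2/200)^2 = 0.266033 m^2
A2 = pi*(30.9/200)^2 = 0.074991 m^2
V = (0.266033+0.074991)/2*7.1 = 1.2106 m^3

1.2106


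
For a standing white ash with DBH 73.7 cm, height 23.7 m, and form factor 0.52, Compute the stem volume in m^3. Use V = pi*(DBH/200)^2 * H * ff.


Formula: V = pi * (DBH/200)^2 * H * ff
Radius = DBH/200 = 73.7/200 = 0.3685 m
Radius^2 = 0.3685^2 = 0.13579225 m^2
V = pi * 0.13579225 * 23.7 * 0.52
V = 5.257 m^3

5.257


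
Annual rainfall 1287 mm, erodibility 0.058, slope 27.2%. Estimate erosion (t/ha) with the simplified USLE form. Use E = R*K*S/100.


Formula: E = R * K * S / 100  (simplified USLE)
R * K = 1287 * 0.058 = 74.646
E = 74.646 * 27.2 / 100 = 20.3 t/ha

20.3


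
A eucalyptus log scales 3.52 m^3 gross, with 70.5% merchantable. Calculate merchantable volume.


Formula: MV = V_total * (merchantable_pct / 100)
Merchantable fraction = 70.5% / 100 = 0.705
MV = 3.52 m^3 * 0.705 = 2.482 m^3

2.482


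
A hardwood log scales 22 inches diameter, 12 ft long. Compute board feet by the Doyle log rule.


Doyle: BF = (D - 4)^2 * L / 16
Adjusted diameter = 22 - 4 = 18 in
(D-4)^2 = 18^2 = 324
BF = 324 * 12 / 16 = 243 BF

243


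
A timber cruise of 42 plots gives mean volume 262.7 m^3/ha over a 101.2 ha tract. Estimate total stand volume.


Formula: Total Volume = Mean Volume per ha * Total Area
Total Volume = 262.7 m^3/ha * 101.2 ha
Total Volume = 26585 m^3

26585


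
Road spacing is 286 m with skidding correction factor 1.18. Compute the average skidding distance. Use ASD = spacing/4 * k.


Formula: ASD = (spacing / 4) * correction
Uncorrected distance = spacing / 4 = 286 / 4 = 71.5 m
ASD = 71.5 * 1.18 = 84 m

84


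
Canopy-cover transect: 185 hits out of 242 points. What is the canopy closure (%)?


Formula: Canopy closure = covered points / total points * 100
Closure = 185 / 242 * 100
Closure = 0.7645 * 100 = 76.4%

76.4


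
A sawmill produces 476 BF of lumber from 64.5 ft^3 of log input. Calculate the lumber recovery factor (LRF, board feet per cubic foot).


Formula: LRF = Lumber Output (BF) / Log Input (ft^3)
LRF = 476 BF / 64.5 ft^3
LRF = 7.38 BF/ft^3

7.38


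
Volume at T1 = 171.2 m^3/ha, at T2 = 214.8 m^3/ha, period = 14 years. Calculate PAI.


Formula: PAI = (V_T2 - V_T1) / (T2 - T1)
Volume increment = 214.8 - 171.2 = 43.6 m^3/ha
PAI = 43.6 / 14 = 3.11 m^3/ha/year

3.11


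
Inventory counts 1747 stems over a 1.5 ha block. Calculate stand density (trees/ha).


Formula: Stand Density = N_trees / Area_ha
Density = 1747 trees / 1.5 ha
Density = 1165 trees/ha

1165


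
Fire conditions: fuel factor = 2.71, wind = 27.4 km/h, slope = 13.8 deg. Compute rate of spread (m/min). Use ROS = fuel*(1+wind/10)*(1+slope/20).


Formula: ROS = fuel * (1 + wind/10) * (1 + slope/20)
Wind factor = 1 + 27.4/10 = 3.74
Slope factor = 1 + 13.8/20 = 1.69
ROS = 2.71 * 3.74 * 1.69 = 17.13 m/min

17.13


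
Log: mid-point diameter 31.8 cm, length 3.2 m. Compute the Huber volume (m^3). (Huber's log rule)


Huber: V = Am * L,  Am = pi*(Dm/200)^2
Am = pi*(31.8/200)^2 = 0.079423 m^2
V = 0.079423*3.2 = 0.2542 m^3

0.2542


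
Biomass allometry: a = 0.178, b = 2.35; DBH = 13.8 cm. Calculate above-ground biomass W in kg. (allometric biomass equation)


Formula: W = a * DBH^b  (allometric power law)
DBH^b = 13.8^2.35 = 477.2169
W = 0.178 * 477.2169 = 84.9 kg

84.9


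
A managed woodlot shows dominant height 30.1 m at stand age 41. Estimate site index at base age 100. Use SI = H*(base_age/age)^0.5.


Formula: SI = H_dom * (base_age / age)^0.5
Age ratio = 100 / 41 = 2.43902
sqrt(age_ratio) = 1.56174
SI = 30.1 * 1.56174 = 47.0 m

47.0


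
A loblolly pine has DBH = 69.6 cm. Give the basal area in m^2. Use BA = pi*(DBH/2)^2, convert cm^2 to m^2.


Formula: BA = pi * (DBH/2)^2 / 10000  (cm^2 to m^2)
Radius = DBH/2 = 69.6/2 = 34.8 cm
BA = pi * 34.8^2 / 10000
   = 3804.5944 cm^2 / 10000
   = 0.3805 m^2

0.3805


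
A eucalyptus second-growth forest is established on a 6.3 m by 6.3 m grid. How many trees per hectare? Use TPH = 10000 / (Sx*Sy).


Formula: TPH = 10000 m^2/ha / (spacing_x * spacing_y)
Area per tree = 6.3 m * 6.3 m = 39.69 m^2
TPH = 10000 / 39.69 = 252 trees/ha

252


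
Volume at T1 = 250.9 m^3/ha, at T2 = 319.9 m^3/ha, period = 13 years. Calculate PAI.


Formula: PAI = (V_T2 - V_T1) / (T2 - T1)
Volume increment = 319.9 - 250.9 = 69.0 m^3/ha
PAI = 69.0 / 13 = 5.31 m^3/ha/year

5.31


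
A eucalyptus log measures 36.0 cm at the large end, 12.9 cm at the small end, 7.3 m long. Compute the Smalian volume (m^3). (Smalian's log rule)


Smalian: V = (A1 + A2)/2 * L,  A = pi*(D/200)^2
A1 = pi*(36.0/200)^2 = 0.101788 m^2
A2 = pi*(12.9/200)^2 = 0.01307 m^2
V = (0.101788+0.01307)/2*7.3 = 0.4192 m^3

0.4192


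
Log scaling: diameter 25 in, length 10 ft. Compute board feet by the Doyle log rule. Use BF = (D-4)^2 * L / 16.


Doyle: BF = (D - 4)^2 * L / 16
Adjusted diameter = 25 - 4 = 21 in
(D-4)^2 = 21^2 = 441
BF = 441 * 10 / 16 = 276 BF

276


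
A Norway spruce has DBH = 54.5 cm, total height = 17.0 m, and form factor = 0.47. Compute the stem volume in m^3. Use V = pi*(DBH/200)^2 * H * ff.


Formula: V = pi * (DBH/200)^2 * H * ff
Radius = DBH/200 = 54.5/200 = 0.2725 m
Radius^2 = 0.2725^2 = 0.07425625 m^2
V = pi * 0.07425625 * 17.0 * 0.47
V = 1.864 m^3

1.864


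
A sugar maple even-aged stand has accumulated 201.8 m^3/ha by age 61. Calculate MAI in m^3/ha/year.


Formula: MAI = Total Volume / Stand Age
MAI = 201.8 m^3/ha / 61 years
MAI = 3.31 m^3/ha/year

3.31


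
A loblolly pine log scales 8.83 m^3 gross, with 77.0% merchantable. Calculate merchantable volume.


Formula: MV = V_total * (merchantable_pct / 100)
Merchantable fraction = 77.0% / 100 = 0.77
MV = 8.83 m^3 * 0.77 = 6.799 m^3

6.799


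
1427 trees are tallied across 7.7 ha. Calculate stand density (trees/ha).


Formula: Stand Density = N_trees / Area_ha
Density = 1427 trees / 7.7 ha
Density = 185 trees/ha

185


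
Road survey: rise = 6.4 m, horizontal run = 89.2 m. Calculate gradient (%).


Formula: Gradient = rise / run * 100
Gradient = 6.4 / 89.2 * 100 = 7.2%

7.2


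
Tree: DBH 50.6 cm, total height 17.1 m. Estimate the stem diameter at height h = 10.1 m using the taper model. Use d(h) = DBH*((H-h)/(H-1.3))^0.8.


Taper: d(h) = DBH * ((H - h) / (H - 1.3))^0.8
Numerator = H - h = 17.1 - 10.1 = 7.0 m
Denominator = H - 1.3 = 17.1 - 1.3 = 15.8 m
Ratio = 7.0 / 15.8 = 0.44304
d = 50.6 * 0.44304^0.8 = 26.4 cm

26.4


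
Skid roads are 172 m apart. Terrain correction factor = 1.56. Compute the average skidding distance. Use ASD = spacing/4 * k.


Formula: ASD = (spacing / 4) * correction
Uncorrected distance = spacing / 4 = 172 / 4 = 43 m
ASD = 43 * 1.56 = 67 m

67


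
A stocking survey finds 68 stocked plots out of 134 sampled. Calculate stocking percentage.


Formula: Stocking % = stocked plots / total plots * 100
Stocking = 68 / 134 * 100
Stocking = 0.5075 * 100 = 50.7%

50.7


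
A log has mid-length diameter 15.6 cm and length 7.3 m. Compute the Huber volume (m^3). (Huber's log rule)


Huber: V = Am * L,  Am = pi*(Dm/200)^2
Am = pi*(15.6/200)^2 = 0.019113 m^2
V = 0.019113*7.3 = 0.1395 m^3

0.1395


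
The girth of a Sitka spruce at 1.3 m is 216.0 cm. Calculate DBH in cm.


Formula: DBH = C / pi
DBH = 216.0 / pi
pi = 3.14159...
DBH = 68.8 cm

68.8


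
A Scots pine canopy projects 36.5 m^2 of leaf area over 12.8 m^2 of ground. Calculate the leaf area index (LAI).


Formula: LAI = total leaf area / ground area  (dimensionless)
LAI = 36.5 m^2 / 12.8 m^2
LAI = 2.85

2.85


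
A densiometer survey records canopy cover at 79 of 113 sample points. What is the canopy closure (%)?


Formula: Canopy closure = covered points / total points * 100
Closure = 79 / 113 * 100
Closure = 0.6991 * 100 = 69.9%

69.9


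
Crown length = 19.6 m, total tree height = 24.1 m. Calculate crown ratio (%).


Formula: Crown Ratio = (Crown Length / Total Height) * 100
CR = (19.6 m / 24.1 m) * 100
CR = 0.8133 * 100 = 81.3%

81.3


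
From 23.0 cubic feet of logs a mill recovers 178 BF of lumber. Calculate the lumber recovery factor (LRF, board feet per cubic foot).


Formula: LRF = Lumber Output (BF) / Log Input (ft^3)
LRF = 178 BF / 23.0 ft^3
LRF = 7.74 BF/ft^3

7.74


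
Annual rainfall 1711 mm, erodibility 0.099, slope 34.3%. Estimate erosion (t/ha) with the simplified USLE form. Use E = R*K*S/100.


Formula: E = R * K * S / 100  (simplified USLE)
R * K = 1711 * 0.099 = 169.389
E = 169.389 * 34.3 / 100 = 58.1 t/ha

58.1


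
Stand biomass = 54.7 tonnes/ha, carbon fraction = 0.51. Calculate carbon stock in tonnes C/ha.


Formula: Carbon Stock = Biomass * Carbon Fraction
C = 54.7 t/ha * 0.51
C = 27.9 t C/ha

27.9


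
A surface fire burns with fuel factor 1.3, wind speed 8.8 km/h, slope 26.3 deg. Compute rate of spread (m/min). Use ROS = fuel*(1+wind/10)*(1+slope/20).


Formula: ROS = fuel * (1 + wind/10) * (1 + slope/20)
Wind factor = 1 + 8.8/10 = 1.88
Slope factor = 1 + 26.3/20 = 2.315
ROS = 1.3 * 1.88 * 2.315 = 5.66 m/min

5.66
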